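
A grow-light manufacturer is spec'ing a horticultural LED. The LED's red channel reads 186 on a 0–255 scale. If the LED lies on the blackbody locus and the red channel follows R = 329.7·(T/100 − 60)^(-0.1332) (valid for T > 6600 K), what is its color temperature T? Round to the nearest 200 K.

(t − 60)^(-0.1332) = 186/329.7 = 0.56415.
t − 60 = 0.56415^(1/-0.1332) = 0.56415^(-7.508) = 73.521, so t = 133.521.
T = 100·t = 13352 K → 13400 K to the nearest 200 K.

13400 K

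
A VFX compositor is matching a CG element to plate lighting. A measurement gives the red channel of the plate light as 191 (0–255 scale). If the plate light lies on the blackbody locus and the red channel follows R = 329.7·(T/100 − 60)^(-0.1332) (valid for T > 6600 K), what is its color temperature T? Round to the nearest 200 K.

(t − 60)^(-0.1332) = 191/329.7 = 0.57931.
t − 60 = 0.57931^(1/-0.1332) = 0.57931^(-7.508) = 60.245, so t = 120.245.
T = 100·t = 12025 K → 12000 K to the nearest 200 K.

12000 K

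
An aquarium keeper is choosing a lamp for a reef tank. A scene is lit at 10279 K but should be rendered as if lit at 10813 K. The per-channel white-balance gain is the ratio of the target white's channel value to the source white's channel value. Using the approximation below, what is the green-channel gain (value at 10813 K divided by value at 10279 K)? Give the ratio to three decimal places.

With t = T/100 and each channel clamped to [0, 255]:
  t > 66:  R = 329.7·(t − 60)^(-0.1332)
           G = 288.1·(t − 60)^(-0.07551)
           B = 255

At 10279 K (t = 102.79):
  G = 288.1·(102.79 − 60)^(-0.07551) = 288.1·42.79^(-0.07551) = 288.1·0.75304 = 216.950.
At 10813 K (t = 108.13):
  G = 288.1·(108.13 − 60)^(-0.07551) = 288.1·48.13^(-0.07551) = 288.1·0.74638 = 215.032.
Gain = 215.032 / 216.950 = 0.9912 → 0.991.

0.991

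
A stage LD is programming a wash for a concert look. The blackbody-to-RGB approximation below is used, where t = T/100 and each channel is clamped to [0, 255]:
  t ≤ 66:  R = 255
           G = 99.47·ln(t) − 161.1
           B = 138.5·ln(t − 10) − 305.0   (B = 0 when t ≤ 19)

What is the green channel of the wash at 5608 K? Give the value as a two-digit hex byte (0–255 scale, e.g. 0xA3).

0xEF

t = 5608/100 = 56.08; the t ≤ 66 branch applies.
G = 99.47·ln 56.08 − 161.1 = 99.47·4.0268 − 161.1 = 239.444.
Rounded: 239; in hex, 0xEF.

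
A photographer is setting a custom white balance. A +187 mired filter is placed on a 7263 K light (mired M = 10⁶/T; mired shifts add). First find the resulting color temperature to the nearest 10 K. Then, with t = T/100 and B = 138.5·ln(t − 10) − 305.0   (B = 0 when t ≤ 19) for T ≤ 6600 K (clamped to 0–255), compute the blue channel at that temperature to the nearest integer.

115

M_in = 10⁶/7263 = 137.68; M_out = 137.68 + (+187) = 324.68.
T_out = 10⁶/324.68 = 3079.9 K → 3080 K; t = 30.8.
B = 138.5·ln(30.8 − 10) − 305.0 = 138.5·ln 20.8 − 305.0 = 138.5·3.0350 − 305.0 = 115.341.
Rounded: 115.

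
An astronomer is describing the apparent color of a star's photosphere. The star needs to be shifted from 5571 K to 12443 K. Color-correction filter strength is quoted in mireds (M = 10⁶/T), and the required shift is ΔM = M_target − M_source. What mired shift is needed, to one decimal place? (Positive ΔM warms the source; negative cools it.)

-99.1 mireds

M_source = 10⁶/5571 = 179.501; M_target = 10⁶/12443 = 80.366.
ΔM = 80.366 − 179.501 = -99.135 → -99.1 mireds, a cooling shift.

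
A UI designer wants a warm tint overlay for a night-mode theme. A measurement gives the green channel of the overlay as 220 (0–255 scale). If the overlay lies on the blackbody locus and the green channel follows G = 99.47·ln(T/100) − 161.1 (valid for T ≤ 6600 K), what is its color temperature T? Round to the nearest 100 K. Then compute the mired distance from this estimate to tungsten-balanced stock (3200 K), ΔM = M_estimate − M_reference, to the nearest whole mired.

-95 mireds

ln t = (220 + 161.1) / 99.47 = 3.8313.
t = e^3.8313 = 46.123.
T = 100·t = 4612 K → 4600 K to the nearest 100 K.
M_estimate = 10⁶/4600 = 217.39; M_reference = 10⁶/3200 = 312.50.
ΔM = 217.39 − 312.50 = -95.11 → -95 mireds.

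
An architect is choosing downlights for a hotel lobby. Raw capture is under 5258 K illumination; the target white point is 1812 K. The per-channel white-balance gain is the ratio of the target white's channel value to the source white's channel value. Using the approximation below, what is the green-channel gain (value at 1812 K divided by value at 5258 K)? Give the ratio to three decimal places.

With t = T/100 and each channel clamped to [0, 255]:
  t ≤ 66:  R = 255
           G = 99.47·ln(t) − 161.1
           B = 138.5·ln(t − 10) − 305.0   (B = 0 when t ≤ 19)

At 5258 K (t = 52.58):
  G = 99.47·ln 52.58 − 161.1 = 99.47·3.9623 − 161.1 = 233.034.
At 1812 K (t = 18.12):
  G = 99.47·ln 18.12 − 161.1 = 99.47·2.8970 − 161.1 = 127.066.
Gain = 127.066 / 233.034 = 0.5453 → 0.545.

0.545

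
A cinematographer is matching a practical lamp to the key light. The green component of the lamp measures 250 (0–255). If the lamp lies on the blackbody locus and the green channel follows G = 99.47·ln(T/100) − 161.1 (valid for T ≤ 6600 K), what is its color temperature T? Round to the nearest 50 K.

ln t = (250 + 161.1) / 99.47 = 4.1329.
t = e^4.1329 = 62.359.
T = 100·t = 6236 K → 6250 K to the nearest 50 K.

6250 K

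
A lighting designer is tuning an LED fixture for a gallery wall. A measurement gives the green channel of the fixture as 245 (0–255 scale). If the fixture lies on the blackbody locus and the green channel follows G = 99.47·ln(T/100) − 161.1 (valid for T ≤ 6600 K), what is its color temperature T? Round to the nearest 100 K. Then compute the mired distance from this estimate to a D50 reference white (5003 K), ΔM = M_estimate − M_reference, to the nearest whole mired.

ln t = (245 + 161.1) / 99.47 = 4.0826.
t = e^4.0826 = 59.302.
T = 100·t = 5930 K → 5900 K to the nearest 100 K.
M_estimate = 10⁶/5900 = 169.49; M_reference = 10⁶/5003 = 199.88.
ΔM = 169.49 − 199.88 = -30.39 → -30 mireds.

-30 mireds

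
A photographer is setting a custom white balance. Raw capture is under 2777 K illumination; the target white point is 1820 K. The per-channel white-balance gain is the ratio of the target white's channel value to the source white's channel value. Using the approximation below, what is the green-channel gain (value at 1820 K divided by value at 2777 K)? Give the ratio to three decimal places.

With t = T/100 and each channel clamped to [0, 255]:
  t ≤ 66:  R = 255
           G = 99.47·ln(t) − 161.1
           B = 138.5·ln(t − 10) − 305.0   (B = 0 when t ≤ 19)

0.752

At 2777 K (t = 27.77):
  G = 99.47·ln 27.77 − 161.1 = 99.47·3.3240 − 161.1 = 169.534.
At 1820 K (t = 18.2):
  G = 99.47·ln 18.2 − 161.1 = 99.47·2.9014 − 161.1 = 127.504.
Gain = 127.504 / 169.534 = 0.7521 → 0.752.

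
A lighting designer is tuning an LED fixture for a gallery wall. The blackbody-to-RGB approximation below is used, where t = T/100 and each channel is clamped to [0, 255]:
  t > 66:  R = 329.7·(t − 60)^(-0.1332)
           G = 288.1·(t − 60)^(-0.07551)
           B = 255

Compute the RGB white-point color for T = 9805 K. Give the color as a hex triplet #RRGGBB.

#CBDBFF

t = 9805/100 = 98.05; the t > 66 branch applies.
R = 329.7·(98.05 − 60)^(-0.1332) = 329.7·38.05^(-0.1332) = 329.7·0.61588 = 203.056.
G = 288.1·(98.05 − 60)^(-0.07551) = 288.1·38.05^(-0.07551) = 288.1·0.75974 = 218.882.
B = 255 by definition for t > 66.
Rounded: (203, 219, 255).
In hex: #CBDBFF.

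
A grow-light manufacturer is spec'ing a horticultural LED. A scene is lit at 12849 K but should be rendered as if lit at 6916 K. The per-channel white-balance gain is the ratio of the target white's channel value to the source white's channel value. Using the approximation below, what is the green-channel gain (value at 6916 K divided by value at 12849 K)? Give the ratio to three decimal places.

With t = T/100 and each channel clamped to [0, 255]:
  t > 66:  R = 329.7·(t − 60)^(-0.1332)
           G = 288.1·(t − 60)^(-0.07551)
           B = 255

At 12849 K (t = 128.49):
  G = 288.1·(128.49 − 60)^(-0.07551) = 288.1·68.49^(-0.07551) = 288.1·0.72676 = 209.380.
At 6916 K (t = 69.16):
  G = 288.1·(69.16 − 60)^(-0.07551) = 288.1·9.16^(-0.07551) = 288.1·0.84599 = 243.731.
Gain = 243.731 / 209.380 = 1.1641 → 1.164.

1.164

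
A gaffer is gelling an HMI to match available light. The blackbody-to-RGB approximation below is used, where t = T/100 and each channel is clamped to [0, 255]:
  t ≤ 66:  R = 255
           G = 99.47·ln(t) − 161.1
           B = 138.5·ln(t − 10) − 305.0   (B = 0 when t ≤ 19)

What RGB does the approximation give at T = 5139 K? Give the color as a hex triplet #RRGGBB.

#FFE7D3

t = 5139/100 = 51.39; the t ≤ 66 branch applies.
R = 255 by definition for t ≤ 66.
G = 99.47·ln 51.39 − 161.1 = 99.47·3.9394 − 161.1 = 230.756.
B = 138.5·ln(51.39 − 10) − 305.0 = 138.5·ln 41.39 − 305.0 = 138.5·3.7230 − 305.0 = 210.641.
Rounded: (255, 231, 211).
In hex: #FFE7D3.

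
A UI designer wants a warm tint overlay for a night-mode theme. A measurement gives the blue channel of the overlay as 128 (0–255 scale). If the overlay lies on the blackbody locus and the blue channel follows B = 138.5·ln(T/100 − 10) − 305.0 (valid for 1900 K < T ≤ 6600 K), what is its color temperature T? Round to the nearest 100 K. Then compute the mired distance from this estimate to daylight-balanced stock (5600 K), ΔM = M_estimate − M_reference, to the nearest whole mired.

+124 mireds

ln(t − 10) = (128 + 305.0) / 138.5 = 3.1264.
t − 10 = e^3.1264 = 22.791, so t = 32.791.
T = 100·t = 3279 K → 3300 K to the nearest 100 K.
M_estimate = 10⁶/3300 = 303.03; M_reference = 10⁶/5600 = 178.57.
ΔM = 303.03 − 178.57 = 124.46 → +124 mireds.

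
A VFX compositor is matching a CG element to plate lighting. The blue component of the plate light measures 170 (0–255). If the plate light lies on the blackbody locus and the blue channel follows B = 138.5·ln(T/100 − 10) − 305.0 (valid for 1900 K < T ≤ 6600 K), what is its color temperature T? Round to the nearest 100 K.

ln(t − 10) = (170 + 305.0) / 138.5 = 3.4296.
t − 10 = e^3.4296 = 30.864, so t = 40.864.
T = 100·t = 4086 K → 4100 K to the nearest 100 K.

4100 K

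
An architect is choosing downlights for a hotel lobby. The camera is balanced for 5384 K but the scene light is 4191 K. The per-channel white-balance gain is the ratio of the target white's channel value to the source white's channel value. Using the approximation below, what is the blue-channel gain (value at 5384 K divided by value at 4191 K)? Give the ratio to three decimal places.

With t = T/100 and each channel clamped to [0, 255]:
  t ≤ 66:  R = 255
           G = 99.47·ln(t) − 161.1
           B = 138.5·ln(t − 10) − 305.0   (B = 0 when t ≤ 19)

At 4191 K (t = 41.91):
  B = 138.5·ln(41.91 − 10) − 305.0 = 138.5·ln 31.91 − 305.0 = 138.5·3.4629 − 305.0 = 174.614.
At 5384 K (t = 53.84):
  B = 138.5·ln(53.84 − 10) − 305.0 = 138.5·ln 43.84 − 305.0 = 138.5·3.7805 − 305.0 = 218.606.
Gain = 218.606 / 174.614 = 1.2519 → 1.252.

1.252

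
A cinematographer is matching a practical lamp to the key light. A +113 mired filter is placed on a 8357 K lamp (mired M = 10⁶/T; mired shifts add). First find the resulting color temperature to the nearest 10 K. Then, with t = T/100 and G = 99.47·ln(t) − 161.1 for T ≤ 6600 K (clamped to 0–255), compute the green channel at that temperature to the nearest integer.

M_in = 10⁶/8357 = 119.66; M_out = 119.66 + (+113) = 232.66.
T_out = 10⁶/232.66 = 4298.1 K → 4300 K; t = 43.
G = 99.47·ln 43 − 161.1 = 99.47·3.7612 − 161.1 = 213.027.
Rounded: 213.

213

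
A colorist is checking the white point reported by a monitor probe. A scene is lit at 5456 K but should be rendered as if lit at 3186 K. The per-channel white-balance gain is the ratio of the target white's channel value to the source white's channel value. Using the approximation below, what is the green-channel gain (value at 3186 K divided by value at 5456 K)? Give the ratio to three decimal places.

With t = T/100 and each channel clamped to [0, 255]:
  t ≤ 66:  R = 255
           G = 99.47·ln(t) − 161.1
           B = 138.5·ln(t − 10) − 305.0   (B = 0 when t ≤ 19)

0.774

At 5456 K (t = 54.56):
  G = 99.47·ln 54.56 − 161.1 = 99.47·3.9993 − 161.1 = 236.710.
At 3186 K (t = 31.86):
  G = 99.47·ln 31.86 − 161.1 = 99.47·3.4614 − 161.1 = 183.201.
Gain = 183.201 / 236.710 = 0.7739 → 0.774.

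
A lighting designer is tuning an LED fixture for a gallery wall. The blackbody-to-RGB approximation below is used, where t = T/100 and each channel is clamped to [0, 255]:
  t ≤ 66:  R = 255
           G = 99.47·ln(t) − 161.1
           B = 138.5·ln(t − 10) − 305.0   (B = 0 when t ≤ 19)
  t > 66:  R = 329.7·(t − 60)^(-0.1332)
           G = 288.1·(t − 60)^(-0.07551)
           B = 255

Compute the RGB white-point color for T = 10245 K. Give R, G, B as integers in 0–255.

R=200, G=217, B=255

t = 10245/100 = 102.45; the t > 66 branch applies.
R = 329.7·(102.45 − 60)^(-0.1332) = 329.7·42.45^(-0.1332) = 329.7·0.60697 = 200.118.
G = 288.1·(102.45 − 60)^(-0.07551) = 288.1·42.45^(-0.07551) = 288.1·0.75349 = 217.081.
B = 255 by definition for t > 66.
Rounded: (200, 217, 255).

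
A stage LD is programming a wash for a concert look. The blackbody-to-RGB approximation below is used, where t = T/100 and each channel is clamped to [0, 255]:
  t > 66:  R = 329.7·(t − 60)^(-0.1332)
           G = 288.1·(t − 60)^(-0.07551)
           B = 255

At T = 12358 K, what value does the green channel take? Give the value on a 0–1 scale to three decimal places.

0.826

t = 12358/100 = 123.58; the t > 66 branch applies.
G = 288.1·(123.58 − 60)^(-0.07551) = 288.1·63.58^(-0.07551) = 288.1·0.73086 = 210.559.
On a 0–1 scale: 210.559/255 = 0.8257 → 0.826.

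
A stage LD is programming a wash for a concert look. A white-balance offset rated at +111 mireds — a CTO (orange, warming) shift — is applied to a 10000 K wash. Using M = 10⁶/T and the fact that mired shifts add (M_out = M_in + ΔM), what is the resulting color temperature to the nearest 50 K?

4750 K

M_in = 10⁶/10000 = 100.00 mireds.
M_out = 100.00 + (+111) = 211.00 mireds.
T_out = 10⁶/211.00 = 4739.3 K → 4750 K.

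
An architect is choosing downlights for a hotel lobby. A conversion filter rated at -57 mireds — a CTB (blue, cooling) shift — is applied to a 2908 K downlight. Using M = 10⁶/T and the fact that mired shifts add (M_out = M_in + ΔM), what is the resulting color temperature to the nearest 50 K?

M_in = 10⁶/2908 = 343.88 mireds.
M_out = 343.88 + (-57) = 286.88 mireds.
T_out = 10⁶/286.88 = 3485.8 K → 3500 K.

3500 K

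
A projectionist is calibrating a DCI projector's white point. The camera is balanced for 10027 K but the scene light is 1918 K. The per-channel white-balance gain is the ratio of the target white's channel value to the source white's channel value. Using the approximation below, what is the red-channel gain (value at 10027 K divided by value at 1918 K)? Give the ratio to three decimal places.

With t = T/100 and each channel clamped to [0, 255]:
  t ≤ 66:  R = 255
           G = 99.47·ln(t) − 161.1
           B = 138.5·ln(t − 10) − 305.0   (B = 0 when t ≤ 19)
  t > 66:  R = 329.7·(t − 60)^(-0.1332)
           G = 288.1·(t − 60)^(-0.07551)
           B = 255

At 1918 K (t = 19.18):
  R = 255 by definition for t ≤ 66.
At 10027 K (t = 100.27):
  R = 329.7·(100.27 − 60)^(-0.1332) = 329.7·40.27^(-0.1332) = 329.7·0.61125 = 201.528.
Gain = 201.528 / 255.000 = 0.7903 → 0.790.

0.790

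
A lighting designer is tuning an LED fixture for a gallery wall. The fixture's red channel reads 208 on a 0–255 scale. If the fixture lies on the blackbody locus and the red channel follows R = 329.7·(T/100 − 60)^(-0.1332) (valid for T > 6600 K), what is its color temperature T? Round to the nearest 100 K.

9200 K

(t − 60)^(-0.1332) = 208/329.7 = 0.63088.
t − 60 = 0.63088^(1/-0.1332) = 0.63088^(-7.508) = 31.763, so t = 91.763.
T = 100·t = 9176 K → 9200 K to the nearest 100 K.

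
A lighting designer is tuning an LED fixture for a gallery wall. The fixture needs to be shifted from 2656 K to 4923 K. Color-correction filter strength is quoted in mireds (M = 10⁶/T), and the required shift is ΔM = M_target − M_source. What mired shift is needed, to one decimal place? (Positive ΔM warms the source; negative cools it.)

M_source = 10⁶/2656 = 376.506; M_target = 10⁶/4923 = 203.128.
ΔM = 203.128 − 376.506 = -173.378 → -173.4 mireds, a cooling shift.

-173.4 mireds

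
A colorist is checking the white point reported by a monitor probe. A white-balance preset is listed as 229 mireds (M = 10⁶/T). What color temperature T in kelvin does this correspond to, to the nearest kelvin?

4367 K

T = 10⁶ / 229 = 4366.81 K → 4367 K.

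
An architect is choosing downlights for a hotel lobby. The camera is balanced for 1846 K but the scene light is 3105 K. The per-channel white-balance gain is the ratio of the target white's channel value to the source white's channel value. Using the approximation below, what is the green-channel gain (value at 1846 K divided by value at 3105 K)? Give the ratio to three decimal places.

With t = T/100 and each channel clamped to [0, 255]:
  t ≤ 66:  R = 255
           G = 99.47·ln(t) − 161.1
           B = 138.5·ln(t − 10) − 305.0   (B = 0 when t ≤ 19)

At 3105 K (t = 31.05):
  G = 99.47·ln 31.05 − 161.1 = 99.47·3.4356 − 161.1 = 180.639.
At 1846 K (t = 18.46):
  G = 99.47·ln 18.46 − 161.1 = 99.47·2.9156 − 161.1 = 128.915.
Gain = 128.915 / 180.639 = 0.7137 → 0.714.

0.714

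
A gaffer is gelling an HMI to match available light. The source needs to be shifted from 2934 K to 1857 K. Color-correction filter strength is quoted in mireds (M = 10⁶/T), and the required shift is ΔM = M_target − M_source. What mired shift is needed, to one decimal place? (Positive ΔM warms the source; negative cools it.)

M_source = 10⁶/2934 = 340.832; M_target = 10⁶/1857 = 538.503.
ΔM = 538.503 − 340.832 = 197.671 → +197.7 mireds, a warming shift.

+197.7 mireds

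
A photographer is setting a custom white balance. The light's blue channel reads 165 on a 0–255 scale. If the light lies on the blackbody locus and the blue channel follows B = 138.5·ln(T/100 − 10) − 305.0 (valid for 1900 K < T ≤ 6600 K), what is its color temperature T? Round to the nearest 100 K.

ln(t − 10) = (165 + 305.0) / 138.5 = 3.3935.
t − 10 = e^3.3935 = 29.770, so t = 39.770.
T = 100·t = 3977 K → 4000 K to the nearest 100 K.

4000 K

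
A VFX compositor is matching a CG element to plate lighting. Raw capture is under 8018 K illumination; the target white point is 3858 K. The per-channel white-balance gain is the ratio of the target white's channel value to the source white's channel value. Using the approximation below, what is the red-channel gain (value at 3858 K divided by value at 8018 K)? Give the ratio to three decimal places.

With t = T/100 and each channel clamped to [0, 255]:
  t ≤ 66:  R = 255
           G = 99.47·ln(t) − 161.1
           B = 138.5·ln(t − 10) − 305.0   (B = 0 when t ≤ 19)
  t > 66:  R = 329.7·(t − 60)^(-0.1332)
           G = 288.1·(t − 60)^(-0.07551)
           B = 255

At 8018 K (t = 80.18):
  R = 329.7·(80.18 − 60)^(-0.1332) = 329.7·20.18^(-0.1332) = 329.7·0.67017 = 220.955.
At 3858 K (t = 38.58):
  R = 255 by definition for t ≤ 66.
Gain = 255.000 / 220.955 = 1.1541 → 1.154.

1.154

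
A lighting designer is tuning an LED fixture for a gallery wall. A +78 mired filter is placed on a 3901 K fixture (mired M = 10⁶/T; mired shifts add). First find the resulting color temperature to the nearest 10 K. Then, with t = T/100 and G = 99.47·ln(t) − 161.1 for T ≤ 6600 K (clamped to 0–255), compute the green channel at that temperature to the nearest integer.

177

M_in = 10⁶/3901 = 256.34; M_out = 256.34 + (+78) = 334.34.
T_out = 10⁶/334.34 = 2990.9 K → 2990 K; t = 29.9.
G = 99.47·ln 29.9 − 161.1 = 99.47·3.3979 − 161.1 = 176.885.
Rounded: 177.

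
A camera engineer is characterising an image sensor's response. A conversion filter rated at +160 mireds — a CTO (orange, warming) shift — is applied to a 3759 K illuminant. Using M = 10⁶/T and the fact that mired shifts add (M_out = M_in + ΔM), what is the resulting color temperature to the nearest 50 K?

M_in = 10⁶/3759 = 266.03 mireds.
M_out = 266.03 + (+160) = 426.03 mireds.
T_out = 10⁶/426.03 = 2347.3 K → 2350 K.

2350 K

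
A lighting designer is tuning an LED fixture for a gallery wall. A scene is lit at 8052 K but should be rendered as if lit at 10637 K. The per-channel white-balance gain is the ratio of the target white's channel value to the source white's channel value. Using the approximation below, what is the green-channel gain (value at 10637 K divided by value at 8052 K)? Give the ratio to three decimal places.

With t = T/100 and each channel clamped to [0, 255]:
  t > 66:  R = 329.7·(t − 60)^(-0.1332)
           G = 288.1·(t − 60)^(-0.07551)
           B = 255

0.940

At 8052 K (t = 80.52):
  G = 288.1·(80.52 − 60)^(-0.07551) = 288.1·20.52^(-0.07551) = 288.1·0.79601 = 229.330.
At 10637 K (t = 106.37):
  G = 288.1·(106.37 − 60)^(-0.07551) = 288.1·46.37^(-0.07551) = 288.1·0.74848 = 215.638.
Gain = 215.638 / 229.330 = 0.9403 → 0.940.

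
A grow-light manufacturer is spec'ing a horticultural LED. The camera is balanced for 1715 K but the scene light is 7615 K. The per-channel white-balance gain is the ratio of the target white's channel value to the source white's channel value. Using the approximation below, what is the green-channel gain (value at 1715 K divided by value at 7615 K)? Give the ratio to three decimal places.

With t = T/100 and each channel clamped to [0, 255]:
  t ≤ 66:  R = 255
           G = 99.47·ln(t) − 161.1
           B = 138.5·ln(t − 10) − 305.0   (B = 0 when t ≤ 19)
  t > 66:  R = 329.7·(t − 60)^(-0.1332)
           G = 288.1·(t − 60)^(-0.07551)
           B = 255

At 7615 K (t = 76.15):
  G = 288.1·(76.15 − 60)^(-0.07551) = 288.1·16.15^(-0.07551) = 288.1·0.81053 = 233.515.
At 1715 K (t = 17.15):
  G = 99.47·ln 17.15 − 161.1 = 99.47·2.8420 − 161.1 = 121.594.
Gain = 121.594 / 233.515 = 0.5207 → 0.521.

0.521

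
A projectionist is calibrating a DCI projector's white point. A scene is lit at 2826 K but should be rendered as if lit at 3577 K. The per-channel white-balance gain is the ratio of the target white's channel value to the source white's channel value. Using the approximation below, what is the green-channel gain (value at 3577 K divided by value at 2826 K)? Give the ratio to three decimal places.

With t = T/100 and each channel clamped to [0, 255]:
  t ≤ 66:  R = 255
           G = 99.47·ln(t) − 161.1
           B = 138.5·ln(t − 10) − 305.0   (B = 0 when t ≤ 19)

At 2826 K (t = 28.26):
  G = 99.47·ln 28.26 − 161.1 = 99.47·3.3414 − 161.1 = 171.274.
At 3577 K (t = 35.77):
  G = 99.47·ln 35.77 − 161.1 = 99.47·3.5771 − 161.1 = 194.715.
Gain = 194.715 / 171.274 = 1.1369 → 1.137.

1.137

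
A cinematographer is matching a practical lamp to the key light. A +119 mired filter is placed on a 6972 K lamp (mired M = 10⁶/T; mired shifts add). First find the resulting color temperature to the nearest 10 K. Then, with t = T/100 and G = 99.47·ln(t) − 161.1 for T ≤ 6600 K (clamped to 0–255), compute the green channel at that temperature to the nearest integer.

201

M_in = 10⁶/6972 = 143.43; M_out = 143.43 + (+119) = 262.43.
T_out = 10⁶/262.43 = 3810.5 K → 3810 K; t = 38.1.
G = 99.47·ln 38.1 − 161.1 = 99.47·3.6402 − 161.1 = 200.992.
Rounded: 201.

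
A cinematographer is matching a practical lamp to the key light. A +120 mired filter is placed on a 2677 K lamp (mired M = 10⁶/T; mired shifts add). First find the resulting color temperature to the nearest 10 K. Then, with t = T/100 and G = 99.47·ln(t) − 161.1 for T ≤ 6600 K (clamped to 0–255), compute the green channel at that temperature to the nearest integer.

138

M_in = 10⁶/2677 = 373.55; M_out = 373.55 + (+120) = 493.55.
T_out = 10⁶/493.55 = 2026.1 K → 2030 K; t = 20.3.
G = 99.47·ln 20.3 − 161.1 = 99.47·3.0106 − 161.1 = 138.366.
Rounded: 138.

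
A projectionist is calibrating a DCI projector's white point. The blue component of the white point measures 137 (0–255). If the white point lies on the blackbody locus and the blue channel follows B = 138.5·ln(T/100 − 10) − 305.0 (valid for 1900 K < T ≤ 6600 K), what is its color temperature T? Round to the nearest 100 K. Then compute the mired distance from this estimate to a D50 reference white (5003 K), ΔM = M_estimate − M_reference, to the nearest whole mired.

+94 mireds

ln(t − 10) = (137 + 305.0) / 138.5 = 3.1913.
t − 10 = e^3.1913 = 24.321, so t = 34.321.
T = 100·t = 3432 K → 3400 K to the nearest 100 K.
M_estimate = 10⁶/3400 = 294.12; M_reference = 10⁶/5003 = 199.88.
ΔM = 294.12 − 199.88 = 94.24 → +94 mireds.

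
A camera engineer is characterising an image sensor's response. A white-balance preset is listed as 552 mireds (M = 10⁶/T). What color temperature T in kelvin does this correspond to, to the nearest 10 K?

T = 10⁶ / 552 = 1811.59 K → 1810 K.

1810 K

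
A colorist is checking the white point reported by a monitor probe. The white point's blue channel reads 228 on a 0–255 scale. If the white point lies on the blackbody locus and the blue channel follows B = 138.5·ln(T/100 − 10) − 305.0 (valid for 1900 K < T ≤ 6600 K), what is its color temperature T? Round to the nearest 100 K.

ln(t − 10) = (228 + 305.0) / 138.5 = 3.8484.
t − 10 = e^3.8484 = 46.917, so t = 56.917.
T = 100·t = 5692 K → 5700 K to the nearest 100 K.

5700 K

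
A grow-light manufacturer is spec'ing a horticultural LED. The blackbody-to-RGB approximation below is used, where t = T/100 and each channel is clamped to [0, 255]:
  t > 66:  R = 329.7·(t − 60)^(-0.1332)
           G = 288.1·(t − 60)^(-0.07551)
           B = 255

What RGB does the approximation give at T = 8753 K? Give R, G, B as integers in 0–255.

t = 8753/100 = 87.53; the t > 66 branch applies.
R = 329.7·(87.53 − 60)^(-0.1332) = 329.7·27.53^(-0.1332) = 329.7·0.64301 = 212.000.
G = 288.1·(87.53 − 60)^(-0.07551) = 288.1·27.53^(-0.07551) = 288.1·0.77854 = 224.297.
B = 255 by definition for t > 66.
Rounded: (212, 224, 255).

R=212, G=224, B=255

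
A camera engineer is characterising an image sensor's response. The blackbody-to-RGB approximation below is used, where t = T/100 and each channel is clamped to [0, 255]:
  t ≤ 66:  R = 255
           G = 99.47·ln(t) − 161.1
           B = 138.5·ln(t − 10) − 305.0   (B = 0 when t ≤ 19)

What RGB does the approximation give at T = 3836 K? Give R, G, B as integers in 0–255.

t = 3836/100 = 38.36; the t ≤ 66 branch applies.
R = 255 by definition for t ≤ 66.
G = 99.47·ln 38.36 − 161.1 = 99.47·3.6470 − 161.1 = 201.669.
B = 138.5·ln(38.36 − 10) − 305.0 = 138.5·ln 28.36 − 305.0 = 138.5·3.3450 − 305.0 = 158.280.
Rounded: (255, 202, 158).

R=255, G=202, B=158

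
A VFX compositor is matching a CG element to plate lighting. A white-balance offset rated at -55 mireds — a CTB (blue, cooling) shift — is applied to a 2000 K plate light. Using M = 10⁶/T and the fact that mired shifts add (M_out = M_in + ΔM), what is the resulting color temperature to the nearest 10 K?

2250 K

M_in = 10⁶/2000 = 500.00 mireds.
M_out = 500.00 + (-55) = 445.00 mireds.
T_out = 10⁶/445.00 = 2247.2 K → 2250 K.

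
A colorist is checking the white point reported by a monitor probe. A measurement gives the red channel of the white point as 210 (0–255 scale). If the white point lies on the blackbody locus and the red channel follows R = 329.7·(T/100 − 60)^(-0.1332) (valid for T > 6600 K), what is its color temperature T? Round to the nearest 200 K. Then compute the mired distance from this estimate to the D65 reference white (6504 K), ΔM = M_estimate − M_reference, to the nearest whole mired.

(t − 60)^(-0.1332) = 210/329.7 = 0.63694.
t − 60 = 0.63694^(1/-0.1332) = 0.63694^(-7.508) = 29.561, so t = 89.561.
T = 100·t = 8956 K → 9000 K to the nearest 200 K.
M_estimate = 10⁶/9000 = 111.11; M_reference = 10⁶/6504 = 153.75.
ΔM = 111.11 − 153.75 = -42.64 → -43 mireds.

-43 mireds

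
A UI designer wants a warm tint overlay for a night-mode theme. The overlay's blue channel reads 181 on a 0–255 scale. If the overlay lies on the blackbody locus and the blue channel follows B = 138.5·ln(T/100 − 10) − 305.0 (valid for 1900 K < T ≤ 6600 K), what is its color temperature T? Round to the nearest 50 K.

ln(t − 10) = (181 + 305.0) / 138.5 = 3.5090.
t − 10 = e^3.5090 = 33.416, so t = 43.416.
T = 100·t = 4342 K → 4350 K to the nearest 50 K.

4350 K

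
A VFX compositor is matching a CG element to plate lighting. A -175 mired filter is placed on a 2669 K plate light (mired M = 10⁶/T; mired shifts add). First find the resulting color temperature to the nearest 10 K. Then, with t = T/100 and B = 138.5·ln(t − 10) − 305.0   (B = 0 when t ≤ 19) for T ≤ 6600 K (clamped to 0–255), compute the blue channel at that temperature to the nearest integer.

206

M_in = 10⁶/2669 = 374.67; M_out = 374.67 + (-175) = 199.67.
T_out = 10⁶/199.67 = 5008.2 K → 5010 K; t = 50.1.
B = 138.5·ln(50.1 − 10) − 305.0 = 138.5·ln 40.1 − 305.0 = 138.5·3.6914 − 305.0 = 206.256.
Rounded: 206.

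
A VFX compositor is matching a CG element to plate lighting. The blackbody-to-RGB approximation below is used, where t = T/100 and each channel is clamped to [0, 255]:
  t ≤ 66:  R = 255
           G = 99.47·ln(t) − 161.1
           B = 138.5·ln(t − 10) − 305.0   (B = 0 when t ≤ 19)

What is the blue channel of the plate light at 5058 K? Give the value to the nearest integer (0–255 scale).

208

t = 5058/100 = 50.58; the t ≤ 66 branch applies.
B = 138.5·ln(50.58 − 10) − 305.0 = 138.5·ln 40.58 − 305.0 = 138.5·3.7033 − 305.0 = 207.904.
Rounded: 208.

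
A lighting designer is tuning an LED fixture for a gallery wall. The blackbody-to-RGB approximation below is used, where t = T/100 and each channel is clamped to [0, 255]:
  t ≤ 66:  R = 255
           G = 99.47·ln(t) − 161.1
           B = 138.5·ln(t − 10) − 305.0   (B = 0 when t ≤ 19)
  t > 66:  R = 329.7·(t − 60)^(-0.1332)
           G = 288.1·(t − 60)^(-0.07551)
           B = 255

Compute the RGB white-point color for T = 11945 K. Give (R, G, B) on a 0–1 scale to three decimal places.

t = 11945/100 = 119.45; the t > 66 branch applies.
R = 329.7·(119.45 − 60)^(-0.1332) = 329.7·59.45^(-0.1332) = 329.7·0.58034 = 191.338.
G = 288.1·(119.45 − 60)^(-0.07551) = 288.1·59.45^(-0.07551) = 288.1·0.73457 = 211.630.
B = 255 by definition for t > 66.
Dividing each by 255: (0.7503, 0.8299, 1.0000) → (0.750, 0.830, 1.000).

(0.750, 0.830, 1.000)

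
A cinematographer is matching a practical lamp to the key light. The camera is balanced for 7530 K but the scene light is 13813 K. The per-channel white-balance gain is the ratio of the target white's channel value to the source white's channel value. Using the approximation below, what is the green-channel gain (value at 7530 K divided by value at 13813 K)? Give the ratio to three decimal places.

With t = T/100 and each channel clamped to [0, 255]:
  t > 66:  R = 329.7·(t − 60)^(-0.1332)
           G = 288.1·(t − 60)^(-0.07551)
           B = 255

At 13813 K (t = 138.13):
  G = 288.1·(138.13 − 60)^(-0.07551) = 288.1·78.13^(-0.07551) = 288.1·0.71957 = 207.308.
At 7530 K (t = 75.3):
  G = 288.1·(75.3 − 60)^(-0.07551) = 288.1·15.3^(-0.07551) = 288.1·0.81385 = 234.470.
Gain = 234.470 / 207.308 = 1.1310 → 1.131.

1.131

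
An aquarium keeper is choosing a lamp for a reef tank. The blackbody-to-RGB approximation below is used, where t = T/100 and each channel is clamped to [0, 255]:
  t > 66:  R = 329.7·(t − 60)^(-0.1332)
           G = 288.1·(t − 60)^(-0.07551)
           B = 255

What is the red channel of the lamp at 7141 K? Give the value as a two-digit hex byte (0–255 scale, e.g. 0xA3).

0xEE

t = 7141/100 = 71.41; the t > 66 branch applies.
R = 329.7·(71.41 − 60)^(-0.1332) = 329.7·11.41^(-0.1332) = 329.7·0.72305 = 238.390.
Rounded: 238; in hex, 0xEE.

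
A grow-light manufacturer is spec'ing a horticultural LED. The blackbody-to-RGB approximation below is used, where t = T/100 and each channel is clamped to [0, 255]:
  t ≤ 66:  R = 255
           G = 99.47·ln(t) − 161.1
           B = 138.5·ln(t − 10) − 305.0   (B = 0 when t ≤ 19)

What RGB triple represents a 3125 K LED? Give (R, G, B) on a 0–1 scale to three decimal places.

t = 3125/100 = 31.25; the t ≤ 66 branch applies.
R = 255 by definition for t ≤ 66.
G = 99.47·ln 31.25 − 161.1 = 99.47·3.4420 − 161.1 = 181.278.
B = 138.5·ln(31.25 − 10) − 305.0 = 138.5·ln 21.25 − 305.0 = 138.5·3.0564 − 305.0 = 118.305.
Dividing each by 255: (1.0000, 0.7109, 0.4639) → (1.000, 0.711, 0.464).

(1.000, 0.711, 0.464)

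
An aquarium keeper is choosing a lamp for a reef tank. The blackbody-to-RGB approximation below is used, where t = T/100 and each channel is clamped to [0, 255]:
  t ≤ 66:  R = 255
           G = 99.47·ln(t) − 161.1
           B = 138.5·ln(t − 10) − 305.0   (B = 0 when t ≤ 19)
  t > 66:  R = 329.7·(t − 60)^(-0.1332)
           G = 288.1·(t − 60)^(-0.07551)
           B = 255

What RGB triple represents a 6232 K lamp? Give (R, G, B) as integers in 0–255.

t = 6232/100 = 62.32; the t ≤ 66 branch applies.
R = 255 by definition for t ≤ 66.
G = 99.47·ln 62.32 − 161.1 = 99.47·4.1323 − 161.1 = 249.938.
B = 138.5·ln(62.32 − 10) − 305.0 = 138.5·ln 52.32 − 305.0 = 138.5·3.9574 − 305.0 = 243.097.
Rounded: (255, 250, 243).

(255, 250, 243)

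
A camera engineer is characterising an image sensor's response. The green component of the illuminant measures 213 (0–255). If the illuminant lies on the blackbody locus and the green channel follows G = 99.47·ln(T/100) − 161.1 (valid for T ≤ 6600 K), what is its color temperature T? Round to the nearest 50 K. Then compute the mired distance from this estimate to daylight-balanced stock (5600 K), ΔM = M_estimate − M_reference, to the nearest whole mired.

+54 mireds

ln t = (213 + 161.1) / 99.47 = 3.7609.
t = e^3.7609 = 42.989.
T = 100·t = 4299 K → 4300 K to the nearest 50 K.
M_estimate = 10⁶/4300 = 232.56; M_reference = 10⁶/5600 = 178.57.
ΔM = 232.56 − 178.57 = 53.99 → +54 mireds.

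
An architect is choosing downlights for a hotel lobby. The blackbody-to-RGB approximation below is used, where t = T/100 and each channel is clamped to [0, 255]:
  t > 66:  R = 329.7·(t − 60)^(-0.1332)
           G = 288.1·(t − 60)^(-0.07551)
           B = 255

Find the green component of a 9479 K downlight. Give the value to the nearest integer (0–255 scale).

220

t = 9479/100 = 94.79; the t > 66 branch applies.
G = 288.1·(94.79 − 60)^(-0.07551) = 288.1·34.79^(-0.07551) = 288.1·0.76490 = 220.368.
Rounded: 220.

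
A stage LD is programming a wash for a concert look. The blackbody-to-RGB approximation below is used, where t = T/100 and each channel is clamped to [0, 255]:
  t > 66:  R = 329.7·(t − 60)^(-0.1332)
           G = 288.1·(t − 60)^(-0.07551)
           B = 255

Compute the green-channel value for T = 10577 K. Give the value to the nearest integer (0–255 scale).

216

t = 10577/100 = 105.77; the t > 66 branch applies.
G = 288.1·(105.77 − 60)^(-0.07551) = 288.1·45.77^(-0.07551) = 288.1·0.74922 = 215.850.
Rounded: 216.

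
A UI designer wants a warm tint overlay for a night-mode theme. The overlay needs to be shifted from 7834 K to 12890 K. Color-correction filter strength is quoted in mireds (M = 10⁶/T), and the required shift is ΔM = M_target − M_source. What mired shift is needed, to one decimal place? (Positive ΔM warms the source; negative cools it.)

-50.1 mireds

M_source = 10⁶/7834 = 127.649; M_target = 10⁶/12890 = 77.580.
ΔM = 77.580 − 127.649 = -50.069 → -50.1 mireds, a cooling shift.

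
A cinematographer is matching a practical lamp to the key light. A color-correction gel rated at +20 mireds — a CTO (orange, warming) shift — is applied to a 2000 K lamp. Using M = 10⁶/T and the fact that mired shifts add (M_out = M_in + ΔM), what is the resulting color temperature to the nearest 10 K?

M_in = 10⁶/2000 = 500.00 mireds.
M_out = 500.00 + (+20) = 520.00 mireds.
T_out = 10⁶/520.00 = 1923.1 K → 1920 K.

1920 K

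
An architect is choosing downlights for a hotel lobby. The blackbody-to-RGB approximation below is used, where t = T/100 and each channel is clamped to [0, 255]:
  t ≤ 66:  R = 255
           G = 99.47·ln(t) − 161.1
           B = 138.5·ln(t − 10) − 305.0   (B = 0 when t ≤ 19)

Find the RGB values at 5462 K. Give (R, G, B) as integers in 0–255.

t = 5462/100 = 54.62; the t ≤ 66 branch applies.
R = 255 by definition for t ≤ 66.
G = 99.47·ln 54.62 − 161.1 = 99.47·4.0004 − 161.1 = 236.820.
B = 138.5·ln(54.62 − 10) − 305.0 = 138.5·ln 44.62 − 305.0 = 138.5·3.7982 − 305.0 = 221.048.
Rounded: (255, 237, 221).

(255, 237, 221)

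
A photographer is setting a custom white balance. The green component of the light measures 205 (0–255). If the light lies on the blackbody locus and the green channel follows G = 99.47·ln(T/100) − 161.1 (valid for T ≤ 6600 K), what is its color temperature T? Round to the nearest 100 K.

4000 K

ln t = (205 + 161.1) / 99.47 = 3.6805.
t = e^3.6805 = 39.666.
T = 100·t = 3967 K → 4000 K to the nearest 100 K.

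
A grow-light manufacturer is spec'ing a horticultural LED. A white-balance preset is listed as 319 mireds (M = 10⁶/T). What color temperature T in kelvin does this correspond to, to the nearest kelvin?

3135 K

T = 10⁶ / 319 = 3134.80 K → 3135 K.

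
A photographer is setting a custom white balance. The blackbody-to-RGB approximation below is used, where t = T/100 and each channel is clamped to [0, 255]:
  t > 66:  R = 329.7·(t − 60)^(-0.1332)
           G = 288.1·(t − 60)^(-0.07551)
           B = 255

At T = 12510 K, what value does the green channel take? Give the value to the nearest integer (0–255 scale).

210

t = 12510/100 = 125.1; the t > 66 branch applies.
G = 288.1·(125.1 − 60)^(-0.07551) = 288.1·65.1^(-0.07551) = 288.1·0.72955 = 210.184.
Rounded: 210.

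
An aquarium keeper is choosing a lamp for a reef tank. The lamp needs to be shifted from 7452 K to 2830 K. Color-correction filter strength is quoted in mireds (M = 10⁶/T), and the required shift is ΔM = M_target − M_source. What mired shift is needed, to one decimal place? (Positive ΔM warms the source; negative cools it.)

M_source = 10⁶/7452 = 134.192; M_target = 10⁶/2830 = 353.357.
ΔM = 353.357 − 134.192 = 219.165 → +219.2 mireds, a warming shift.

+219.2 mireds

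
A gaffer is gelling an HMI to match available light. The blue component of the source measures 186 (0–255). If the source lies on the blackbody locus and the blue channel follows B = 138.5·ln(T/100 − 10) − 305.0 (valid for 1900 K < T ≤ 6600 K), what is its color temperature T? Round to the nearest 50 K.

ln(t − 10) = (186 + 305.0) / 138.5 = 3.5451.
t − 10 = e^3.5451 = 34.644, so t = 44.644.
T = 100·t = 4464 K → 4450 K to the nearest 50 K.

4450 K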